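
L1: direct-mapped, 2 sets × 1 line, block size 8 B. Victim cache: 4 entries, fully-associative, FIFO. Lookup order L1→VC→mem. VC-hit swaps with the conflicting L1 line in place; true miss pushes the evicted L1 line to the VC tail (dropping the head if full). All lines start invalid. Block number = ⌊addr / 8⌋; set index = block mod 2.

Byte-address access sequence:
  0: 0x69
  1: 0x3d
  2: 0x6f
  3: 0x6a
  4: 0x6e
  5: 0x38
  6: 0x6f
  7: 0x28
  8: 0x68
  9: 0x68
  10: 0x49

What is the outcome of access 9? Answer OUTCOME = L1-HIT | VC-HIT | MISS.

OUTCOME = L1-HIT

0: 0x69 (blk 13, set 1) → MISS  vc=[]
1: 0x3d (blk 7, set 1) → MISS  vc=[13]
2: 0x6f (blk 13, set 1) → VC-HIT  vc=[7]
3: 0x6a (blk 13, set 1) → L1-HIT  vc=[7]
4: 0x6e (blk 13, set 1) → L1-HIT  vc=[7]
5: 0x38 (blk 7, set 1) → VC-HIT  vc=[13]
6: 0x6f (blk 13, set 1) → VC-HIT  vc=[7]
7: 0x28 (blk 5, set 1) → MISS  vc=[7, 13]
8: 0x68 (blk 13, set 1) → VC-HIT  vc=[7, 5]
9: 0x68 (blk 13, set 1) → L1-HIT  vc=[7, 5]
10: 0x49 (blk 9, set 1) → MISS  vc=[7, 5, 13]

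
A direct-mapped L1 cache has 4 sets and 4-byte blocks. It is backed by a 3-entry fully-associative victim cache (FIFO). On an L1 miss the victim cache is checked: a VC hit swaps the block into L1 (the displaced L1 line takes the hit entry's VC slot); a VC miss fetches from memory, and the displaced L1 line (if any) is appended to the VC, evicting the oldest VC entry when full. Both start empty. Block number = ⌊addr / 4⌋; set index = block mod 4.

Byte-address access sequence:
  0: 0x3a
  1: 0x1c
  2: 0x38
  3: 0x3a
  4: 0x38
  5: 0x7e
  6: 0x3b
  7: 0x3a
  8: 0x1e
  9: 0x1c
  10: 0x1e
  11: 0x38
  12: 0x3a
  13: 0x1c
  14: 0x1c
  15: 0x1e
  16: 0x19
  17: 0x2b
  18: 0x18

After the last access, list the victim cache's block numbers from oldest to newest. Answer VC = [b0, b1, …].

#0 0x3a→b14/s2 MISS; vc=[]
#1 0x1c→b7/s3 MISS; vc=[]
#2 0x38→b14/s2 L1-HIT; vc=[]
#3 0x3a→b14/s2 L1-HIT; vc=[]
#4 0x38→b14/s2 L1-HIT; vc=[]
#5 0x7e→b31/s3 MISS; vc=[7]
#6 0x3b→b14/s2 L1-HIT; vc=[7]
#7 0x3a→b14/s2 L1-HIT; vc=[7]
#8 0x1e→b7/s3 VC-HIT; vc=[31]
#9 0x1c→b7/s3 L1-HIT; vc=[31]
#10 0x1e→b7/s3 L1-HIT; vc=[31]
#11 0x38→b14/s2 L1-HIT; vc=[31]
#12 0x3a→b14/s2 L1-HIT; vc=[31]
#13 0x1c→b7/s3 L1-HIT; vc=[31]
#14 0x1c→b7/s3 L1-HIT; vc=[31]
#15 0x1e→b7/s3 L1-HIT; vc=[31]
#16 0x19→b6/s2 MISS; vc=[31,14]
#17 0x2b→b10/s2 MISS; vc=[31,14,6]
#18 0x18→b6/s2 VC-HIT; vc=[31,14,10]

VC = [31, 14, 10]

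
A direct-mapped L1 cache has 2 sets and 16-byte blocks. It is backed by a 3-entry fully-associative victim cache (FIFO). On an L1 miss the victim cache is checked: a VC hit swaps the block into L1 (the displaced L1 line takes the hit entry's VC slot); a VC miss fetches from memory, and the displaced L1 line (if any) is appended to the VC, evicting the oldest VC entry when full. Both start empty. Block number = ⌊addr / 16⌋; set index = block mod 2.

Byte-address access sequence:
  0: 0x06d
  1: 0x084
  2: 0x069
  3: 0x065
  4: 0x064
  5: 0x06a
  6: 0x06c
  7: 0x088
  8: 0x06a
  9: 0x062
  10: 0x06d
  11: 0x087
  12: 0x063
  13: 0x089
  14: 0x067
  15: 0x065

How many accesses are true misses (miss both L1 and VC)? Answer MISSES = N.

0: 0x6d (blk 6, set 0) → MISS  vc=[]
1: 0x84 (blk 8, set 0) → MISS  vc=[6]
2: 0x69 (blk 6, set 0) → VC-HIT  vc=[8]
3: 0x65 (blk 6, set 0) → L1-HIT  vc=[8]
4: 0x64 (blk 6, set 0) → L1-HIT  vc=[8]
5: 0x6a (blk 6, set 0) → L1-HIT  vc=[8]
6: 0x6c (blk 6, set 0) → L1-HIT  vc=[8]
7: 0x88 (blk 8, set 0) → VC-HIT  vc=[6]
8: 0x6a (blk 6, set 0) → VC-HIT  vc=[8]
9: 0x62 (blk 6, set 0) → L1-HIT  vc=[8]
10: 0x6d (blk 6, set 0) → L1-HIT  vc=[8]
11: 0x87 (blk 8, set 0) → VC-HIT  vc=[6]
12: 0x63 (blk 6, set 0) → VC-HIT  vc=[8]
13: 0x89 (blk 8, set 0) → VC-HIT  vc=[6]
14: 0x67 (blk 6, set 0) → VC-HIT  vc=[8]
15: 0x65 (blk 6, set 0) → L1-HIT  vc=[8]

MISSES = 2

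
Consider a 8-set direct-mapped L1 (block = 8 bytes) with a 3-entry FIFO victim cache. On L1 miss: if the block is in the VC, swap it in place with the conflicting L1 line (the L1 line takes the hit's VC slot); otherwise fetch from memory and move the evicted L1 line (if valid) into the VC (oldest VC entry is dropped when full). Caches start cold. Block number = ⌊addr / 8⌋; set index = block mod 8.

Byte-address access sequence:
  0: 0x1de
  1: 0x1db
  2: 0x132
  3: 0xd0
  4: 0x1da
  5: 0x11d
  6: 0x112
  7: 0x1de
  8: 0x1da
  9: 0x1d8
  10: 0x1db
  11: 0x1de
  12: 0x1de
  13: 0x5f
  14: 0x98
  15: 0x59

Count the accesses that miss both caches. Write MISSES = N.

  [0] addr=0x1de blk=59 s=3: MISS | VC []
  [1] addr=0x1db blk=59 s=3: L1-HIT | VC []
  [2] addr=0x132 blk=38 s=6: MISS | VC []
  [3] addr=0xd0 blk=26 s=2: MISS | VC []
  [4] addr=0x1da blk=59 s=3: L1-HIT | VC []
  [5] addr=0x11d blk=35 s=3: MISS | VC [59]
  [6] addr=0x112 blk=34 s=2: MISS | VC [59, 26]
  [7] addr=0x1de blk=59 s=3: VC-HIT | VC [35, 26]
  [8] addr=0x1da blk=59 s=3: L1-HIT | VC [35, 26]
  [9] addr=0x1d8 blk=59 s=3: L1-HIT | VC [35, 26]
  [10] addr=0x1db blk=59 s=3: L1-HIT | VC [35, 26]
  [11] addr=0x1de blk=59 s=3: L1-HIT | VC [35, 26]
  [12] addr=0x1de blk=59 s=3: L1-HIT | VC [35, 26]
  [13] addr=0x5f blk=11 s=3: MISS | VC [35, 26, 59]
  [14] addr=0x98 blk=19 s=3: MISS | VC [26, 59, 11]
  [15] addr=0x59 blk=11 s=3: VC-HIT | VC [26, 59, 19]

MISSES = 7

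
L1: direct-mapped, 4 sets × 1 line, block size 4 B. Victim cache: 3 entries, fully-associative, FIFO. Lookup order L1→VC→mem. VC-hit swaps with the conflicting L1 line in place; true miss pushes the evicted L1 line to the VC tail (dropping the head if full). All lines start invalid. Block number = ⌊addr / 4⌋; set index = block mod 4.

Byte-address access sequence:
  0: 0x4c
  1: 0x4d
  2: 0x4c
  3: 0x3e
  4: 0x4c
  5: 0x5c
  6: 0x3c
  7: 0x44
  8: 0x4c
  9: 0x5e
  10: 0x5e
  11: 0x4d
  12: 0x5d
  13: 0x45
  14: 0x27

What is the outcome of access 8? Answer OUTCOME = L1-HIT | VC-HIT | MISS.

OUTCOME = VC-HIT

#0 0x4c→b19/s3 MISS; vc=[]
#1 0x4d→b19/s3 L1-HIT; vc=[]
#2 0x4c→b19/s3 L1-HIT; vc=[]
#3 0x3e→b15/s3 MISS; vc=[19]
#4 0x4c→b19/s3 VC-HIT; vc=[15]
#5 0x5c→b23/s3 MISS; vc=[15,19]
#6 0x3c→b15/s3 VC-HIT; vc=[23,19]
#7 0x44→b17/s1 MISS; vc=[23,19]
#8 0x4c→b19/s3 VC-HIT; vc=[23,15]
#9 0x5e→b23/s3 VC-HIT; vc=[19,15]
#10 0x5e→b23/s3 L1-HIT; vc=[19,15]
#11 0x4d→b19/s3 VC-HIT; vc=[23,15]
#12 0x5d→b23/s3 VC-HIT; vc=[19,15]
#13 0x45→b17/s1 L1-HIT; vc=[19,15]
#14 0x27→b9/s1 MISS; vc=[19,15,17]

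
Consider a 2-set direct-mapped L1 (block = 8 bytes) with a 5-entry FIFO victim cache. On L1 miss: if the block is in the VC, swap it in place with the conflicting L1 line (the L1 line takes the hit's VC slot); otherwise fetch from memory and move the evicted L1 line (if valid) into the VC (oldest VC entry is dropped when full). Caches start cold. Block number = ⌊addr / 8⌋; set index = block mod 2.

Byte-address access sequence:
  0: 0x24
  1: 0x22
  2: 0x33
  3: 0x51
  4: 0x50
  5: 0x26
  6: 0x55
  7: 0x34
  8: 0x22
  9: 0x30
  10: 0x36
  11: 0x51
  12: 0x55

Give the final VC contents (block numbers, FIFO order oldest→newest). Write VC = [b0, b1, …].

VC = [4, 6]

#0 0x24→b4/s0 MISS; vc=[]
#1 0x22→b4/s0 L1-HIT; vc=[]
#2 0x33→b6/s0 MISS; vc=[4]
#3 0x51→b10/s0 MISS; vc=[4,6]
#4 0x50→b10/s0 L1-HIT; vc=[4,6]
#5 0x26→b4/s0 VC-HIT; vc=[10,6]
#6 0x55→b10/s0 VC-HIT; vc=[4,6]
#7 0x34→b6/s0 VC-HIT; vc=[4,10]
#8 0x22→b4/s0 VC-HIT; vc=[6,10]
#9 0x30→b6/s0 VC-HIT; vc=[4,10]
#10 0x36→b6/s0 L1-HIT; vc=[4,10]
#11 0x51→b10/s0 VC-HIT; vc=[4,6]
#12 0x55→b10/s0 L1-HIT; vc=[4,6]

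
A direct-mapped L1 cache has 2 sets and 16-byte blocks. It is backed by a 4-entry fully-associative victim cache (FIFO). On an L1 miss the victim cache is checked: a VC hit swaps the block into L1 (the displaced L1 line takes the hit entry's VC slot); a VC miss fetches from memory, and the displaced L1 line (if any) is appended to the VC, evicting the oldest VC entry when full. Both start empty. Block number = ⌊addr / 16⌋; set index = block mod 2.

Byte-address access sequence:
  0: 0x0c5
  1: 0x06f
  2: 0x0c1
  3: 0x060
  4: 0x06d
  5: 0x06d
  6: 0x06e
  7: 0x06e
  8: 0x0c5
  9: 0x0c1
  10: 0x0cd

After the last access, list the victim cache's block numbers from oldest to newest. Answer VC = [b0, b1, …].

VC = [6]

#0 0xc5→b12/s0 MISS; vc=[]
#1 0x6f→b6/s0 MISS; vc=[12]
#2 0xc1→b12/s0 VC-HIT; vc=[6]
#3 0x60→b6/s0 VC-HIT; vc=[12]
#4 0x6d→b6/s0 L1-HIT; vc=[12]
#5 0x6d→b6/s0 L1-HIT; vc=[12]
#6 0x6e→b6/s0 L1-HIT; vc=[12]
#7 0x6e→b6/s0 L1-HIT; vc=[12]
#8 0xc5→b12/s0 VC-HIT; vc=[6]
#9 0xc1→b12/s0 L1-HIT; vc=[6]
#10 0xcd→b12/s0 L1-HIT; vc=[6]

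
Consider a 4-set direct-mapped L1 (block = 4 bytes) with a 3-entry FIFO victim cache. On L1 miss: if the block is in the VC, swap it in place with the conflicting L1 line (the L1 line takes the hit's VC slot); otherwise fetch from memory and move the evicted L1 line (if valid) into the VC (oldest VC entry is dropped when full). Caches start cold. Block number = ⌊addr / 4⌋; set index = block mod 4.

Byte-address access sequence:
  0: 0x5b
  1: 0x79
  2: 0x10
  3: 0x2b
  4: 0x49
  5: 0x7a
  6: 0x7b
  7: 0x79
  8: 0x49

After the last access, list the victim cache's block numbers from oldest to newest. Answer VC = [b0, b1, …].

  [0] addr=0x5b blk=22 s=2: MISS | VC []
  [1] addr=0x79 blk=30 s=2: MISS | VC [22]
  [2] addr=0x10 blk=4 s=0: MISS | VC [22]
  [3] addr=0x2b blk=10 s=2: MISS | VC [22, 30]
  [4] addr=0x49 blk=18 s=2: MISS | VC [22, 30, 10]
  [5] addr=0x7a blk=30 s=2: VC-HIT | VC [22, 18, 10]
  [6] addr=0x7b blk=30 s=2: L1-HIT | VC [22, 18, 10]
  [7] addr=0x79 blk=30 s=2: L1-HIT | VC [22, 18, 10]
  [8] addr=0x49 blk=18 s=2: VC-HIT | VC [22, 30, 10]

VC = [22, 30, 10]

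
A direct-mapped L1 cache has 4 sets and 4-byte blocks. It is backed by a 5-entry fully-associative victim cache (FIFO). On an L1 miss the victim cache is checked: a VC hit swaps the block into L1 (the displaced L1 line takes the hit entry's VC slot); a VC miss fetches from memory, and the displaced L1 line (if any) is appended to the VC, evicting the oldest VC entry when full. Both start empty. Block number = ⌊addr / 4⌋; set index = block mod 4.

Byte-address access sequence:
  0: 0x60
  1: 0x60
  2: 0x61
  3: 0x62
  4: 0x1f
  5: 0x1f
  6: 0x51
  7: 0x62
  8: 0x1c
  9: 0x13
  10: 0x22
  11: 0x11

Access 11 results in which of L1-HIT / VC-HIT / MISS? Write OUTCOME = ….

0: 0x60 (blk 24, set 0) → MISS  vc=[]
1: 0x60 (blk 24, set 0) → L1-HIT  vc=[]
2: 0x61 (blk 24, set 0) → L1-HIT  vc=[]
3: 0x62 (blk 24, set 0) → L1-HIT  vc=[]
4: 0x1f (blk 7, set 3) → MISS  vc=[]
5: 0x1f (blk 7, set 3) → L1-HIT  vc=[]
6: 0x51 (blk 20, set 0) → MISS  vc=[24]
7: 0x62 (blk 24, set 0) → VC-HIT  vc=[20]
8: 0x1c (blk 7, set 3) → L1-HIT  vc=[20]
9: 0x13 (blk 4, set 0) → MISS  vc=[20, 24]
10: 0x22 (blk 8, set 0) → MISS  vc=[20, 24, 4]
11: 0x11 (blk 4, set 0) → VC-HIT  vc=[20, 24, 8]

OUTCOME = VC-HIT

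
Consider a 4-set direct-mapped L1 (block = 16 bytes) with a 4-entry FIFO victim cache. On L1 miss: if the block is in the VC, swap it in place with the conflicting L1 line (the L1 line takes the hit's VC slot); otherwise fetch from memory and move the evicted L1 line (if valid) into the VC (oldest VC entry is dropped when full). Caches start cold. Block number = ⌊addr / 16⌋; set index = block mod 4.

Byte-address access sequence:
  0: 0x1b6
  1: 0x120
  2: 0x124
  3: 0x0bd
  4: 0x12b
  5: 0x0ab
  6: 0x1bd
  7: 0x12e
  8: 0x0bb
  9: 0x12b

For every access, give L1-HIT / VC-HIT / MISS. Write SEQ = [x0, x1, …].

SEQ = [MISS, MISS, L1-HIT, MISS, L1-HIT, MISS, VC-HIT, VC-HIT, VC-HIT, L1-HIT]

0: 0x1b6 (blk 27, set 3) → MISS  vc=[]
1: 0x120 (blk 18, set 2) → MISS  vc=[]
2: 0x124 (blk 18, set 2) → L1-HIT  vc=[]
3: 0xbd (blk 11, set 3) → MISS  vc=[27]
4: 0x12b (blk 18, set 2) → L1-HIT  vc=[27]
5: 0xab (blk 10, set 2) → MISS  vc=[27, 18]
6: 0x1bd (blk 27, set 3) → VC-HIT  vc=[11, 18]
7: 0x12e (blk 18, set 2) → VC-HIT  vc=[11, 10]
8: 0xbb (blk 11, set 3) → VC-HIT  vc=[27, 10]
9: 0x12b (blk 18, set 2) → L1-HIT  vc=[27, 10]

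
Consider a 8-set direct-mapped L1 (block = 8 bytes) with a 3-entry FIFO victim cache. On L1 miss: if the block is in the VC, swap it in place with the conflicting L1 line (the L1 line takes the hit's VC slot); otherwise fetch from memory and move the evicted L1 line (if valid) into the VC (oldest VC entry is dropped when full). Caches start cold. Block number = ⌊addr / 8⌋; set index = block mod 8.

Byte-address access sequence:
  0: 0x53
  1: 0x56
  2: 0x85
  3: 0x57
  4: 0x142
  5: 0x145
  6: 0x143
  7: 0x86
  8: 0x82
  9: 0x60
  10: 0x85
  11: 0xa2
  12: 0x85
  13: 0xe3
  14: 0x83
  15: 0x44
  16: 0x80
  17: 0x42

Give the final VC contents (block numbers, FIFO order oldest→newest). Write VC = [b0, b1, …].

#0 0x53→b10/s2 MISS; vc=[]
#1 0x56→b10/s2 L1-HIT; vc=[]
#2 0x85→b16/s0 MISS; vc=[]
#3 0x57→b10/s2 L1-HIT; vc=[]
#4 0x142→b40/s0 MISS; vc=[16]
#5 0x145→b40/s0 L1-HIT; vc=[16]
#6 0x143→b40/s0 L1-HIT; vc=[16]
#7 0x86→b16/s0 VC-HIT; vc=[40]
#8 0x82→b16/s0 L1-HIT; vc=[40]
#9 0x60→b12/s4 MISS; vc=[40]
#10 0x85→b16/s0 L1-HIT; vc=[40]
#11 0xa2→b20/s4 MISS; vc=[40,12]
#12 0x85→b16/s0 L1-HIT; vc=[40,12]
#13 0xe3→b28/s4 MISS; vc=[40,12,20]
#14 0x83→b16/s0 L1-HIT; vc=[40,12,20]
#15 0x44→b8/s0 MISS; vc=[12,20,16]
#16 0x80→b16/s0 VC-HIT; vc=[12,20,8]
#17 0x42→b8/s0 VC-HIT; vc=[12,20,16]

VC = [12, 20, 16]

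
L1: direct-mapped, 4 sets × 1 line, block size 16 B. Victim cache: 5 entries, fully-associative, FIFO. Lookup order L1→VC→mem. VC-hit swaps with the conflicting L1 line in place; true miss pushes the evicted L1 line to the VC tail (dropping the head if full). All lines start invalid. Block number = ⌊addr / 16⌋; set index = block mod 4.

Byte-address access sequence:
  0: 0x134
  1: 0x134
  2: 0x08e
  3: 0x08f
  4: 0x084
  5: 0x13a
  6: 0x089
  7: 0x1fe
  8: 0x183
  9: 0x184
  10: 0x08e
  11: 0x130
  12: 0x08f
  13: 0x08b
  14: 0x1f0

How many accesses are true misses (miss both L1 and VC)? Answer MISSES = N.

MISSES = 4

0: 0x134 (blk 19, set 3) → MISS  vc=[]
1: 0x134 (blk 19, set 3) → L1-HIT  vc=[]
2: 0x8e (blk 8, set 0) → MISS  vc=[]
3: 0x8f (blk 8, set 0) → L1-HIT  vc=[]
4: 0x84 (blk 8, set 0) → L1-HIT  vc=[]
5: 0x13a (blk 19, set 3) → L1-HIT  vc=[]
6: 0x89 (blk 8, set 0) → L1-HIT  vc=[]
7: 0x1fe (blk 31, set 3) → MISS  vc=[19]
8: 0x183 (blk 24, set 0) → MISS  vc=[19, 8]
9: 0x184 (blk 24, set 0) → L1-HIT  vc=[19, 8]
10: 0x8e (blk 8, set 0) → VC-HIT  vc=[19, 24]
11: 0x130 (blk 19, set 3) → VC-HIT  vc=[31, 24]
12: 0x8f (blk 8, set 0) → L1-HIT  vc=[31, 24]
13: 0x8b (blk 8, set 0) → L1-HIT  vc=[31, 24]
14: 0x1f0 (blk 31, set 3) → VC-HIT  vc=[19, 24]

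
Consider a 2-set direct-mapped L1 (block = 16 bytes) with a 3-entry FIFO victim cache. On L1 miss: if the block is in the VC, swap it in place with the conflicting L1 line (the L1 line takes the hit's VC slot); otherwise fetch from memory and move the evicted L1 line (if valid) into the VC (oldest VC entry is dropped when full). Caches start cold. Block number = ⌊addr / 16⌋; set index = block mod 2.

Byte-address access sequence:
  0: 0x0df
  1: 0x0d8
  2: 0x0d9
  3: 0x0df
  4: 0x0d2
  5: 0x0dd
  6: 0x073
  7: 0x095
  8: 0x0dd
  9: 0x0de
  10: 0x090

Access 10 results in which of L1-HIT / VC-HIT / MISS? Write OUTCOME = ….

OUTCOME = VC-HIT

#0 0xdf→b13/s1 MISS; vc=[]
#1 0xd8→b13/s1 L1-HIT; vc=[]
#2 0xd9→b13/s1 L1-HIT; vc=[]
#3 0xdf→b13/s1 L1-HIT; vc=[]
#4 0xd2→b13/s1 L1-HIT; vc=[]
#5 0xdd→b13/s1 L1-HIT; vc=[]
#6 0x73→b7/s1 MISS; vc=[13]
#7 0x95→b9/s1 MISS; vc=[13,7]
#8 0xdd→b13/s1 VC-HIT; vc=[9,7]
#9 0xde→b13/s1 L1-HIT; vc=[9,7]
#10 0x90→b9/s1 VC-HIT; vc=[13,7]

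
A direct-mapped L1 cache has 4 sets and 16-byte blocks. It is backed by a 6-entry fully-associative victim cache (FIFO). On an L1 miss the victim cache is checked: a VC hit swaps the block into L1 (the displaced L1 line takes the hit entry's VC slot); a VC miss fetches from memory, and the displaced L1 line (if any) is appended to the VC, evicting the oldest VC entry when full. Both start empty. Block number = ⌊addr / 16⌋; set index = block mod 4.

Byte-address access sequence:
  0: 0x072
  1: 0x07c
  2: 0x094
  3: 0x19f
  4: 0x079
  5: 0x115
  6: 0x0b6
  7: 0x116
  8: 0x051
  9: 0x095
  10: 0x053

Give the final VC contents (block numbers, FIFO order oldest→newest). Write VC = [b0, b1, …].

0: 0x72 (blk 7, set 3) → MISS  vc=[]
1: 0x7c (blk 7, set 3) → L1-HIT  vc=[]
2: 0x94 (blk 9, set 1) → MISS  vc=[]
3: 0x19f (blk 25, set 1) → MISS  vc=[9]
4: 0x79 (blk 7, set 3) → L1-HIT  vc=[9]
5: 0x115 (blk 17, set 1) → MISS  vc=[9, 25]
6: 0xb6 (blk 11, set 3) → MISS  vc=[9, 25, 7]
7: 0x116 (blk 17, set 1) → L1-HIT  vc=[9, 25, 7]
8: 0x51 (blk 5, set 1) → MISS  vc=[9, 25, 7, 17]
9: 0x95 (blk 9, set 1) → VC-HIT  vc=[5, 25, 7, 17]
10: 0x53 (blk 5, set 1) → VC-HIT  vc=[9, 25, 7, 17]

VC = [9, 25, 7, 17]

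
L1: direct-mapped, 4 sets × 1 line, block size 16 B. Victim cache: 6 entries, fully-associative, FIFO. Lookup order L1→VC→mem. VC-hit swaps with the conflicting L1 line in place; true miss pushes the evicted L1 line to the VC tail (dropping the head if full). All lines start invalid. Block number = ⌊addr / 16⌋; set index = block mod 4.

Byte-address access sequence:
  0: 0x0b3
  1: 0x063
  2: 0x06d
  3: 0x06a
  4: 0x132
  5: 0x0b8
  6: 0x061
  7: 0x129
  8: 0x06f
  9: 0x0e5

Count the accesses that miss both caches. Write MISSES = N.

MISSES = 5

  [0] addr=0xb3 blk=11 s=3: MISS | VC []
  [1] addr=0x63 blk=6 s=2: MISS | VC []
  [2] addr=0x6d blk=6 s=2: L1-HIT | VC []
  [3] addr=0x6a blk=6 s=2: L1-HIT | VC []
  [4] addr=0x132 blk=19 s=3: MISS | VC [11]
  [5] addr=0xb8 blk=11 s=3: VC-HIT | VC [19]
  [6] addr=0x61 blk=6 s=2: L1-HIT | VC [19]
  [7] addr=0x129 blk=18 s=2: MISS | VC [19, 6]
  [8] addr=0x6f blk=6 s=2: VC-HIT | VC [19, 18]
  [9] addr=0xe5 blk=14 s=2: MISS | VC [19, 18, 6]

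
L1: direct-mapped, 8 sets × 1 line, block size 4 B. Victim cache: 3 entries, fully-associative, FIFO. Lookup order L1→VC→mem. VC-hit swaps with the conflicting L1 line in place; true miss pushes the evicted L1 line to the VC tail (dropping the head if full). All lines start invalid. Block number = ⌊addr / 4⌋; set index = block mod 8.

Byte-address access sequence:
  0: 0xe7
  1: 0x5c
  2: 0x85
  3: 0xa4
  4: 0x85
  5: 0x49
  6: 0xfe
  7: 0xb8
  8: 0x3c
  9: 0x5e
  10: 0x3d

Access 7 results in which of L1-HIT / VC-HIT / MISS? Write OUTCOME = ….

#0 0xe7→b57/s1 MISS; vc=[]
#1 0x5c→b23/s7 MISS; vc=[]
#2 0x85→b33/s1 MISS; vc=[57]
#3 0xa4→b41/s1 MISS; vc=[57,33]
#4 0x85→b33/s1 VC-HIT; vc=[57,41]
#5 0x49→b18/s2 MISS; vc=[57,41]
#6 0xfe→b63/s7 MISS; vc=[57,41,23]
#7 0xb8→b46/s6 MISS; vc=[57,41,23]
#8 0x3c→b15/s7 MISS; vc=[41,23,63]
#9 0x5e→b23/s7 VC-HIT; vc=[41,15,63]
#10 0x3d→b15/s7 VC-HIT; vc=[41,23,63]

OUTCOME = MISS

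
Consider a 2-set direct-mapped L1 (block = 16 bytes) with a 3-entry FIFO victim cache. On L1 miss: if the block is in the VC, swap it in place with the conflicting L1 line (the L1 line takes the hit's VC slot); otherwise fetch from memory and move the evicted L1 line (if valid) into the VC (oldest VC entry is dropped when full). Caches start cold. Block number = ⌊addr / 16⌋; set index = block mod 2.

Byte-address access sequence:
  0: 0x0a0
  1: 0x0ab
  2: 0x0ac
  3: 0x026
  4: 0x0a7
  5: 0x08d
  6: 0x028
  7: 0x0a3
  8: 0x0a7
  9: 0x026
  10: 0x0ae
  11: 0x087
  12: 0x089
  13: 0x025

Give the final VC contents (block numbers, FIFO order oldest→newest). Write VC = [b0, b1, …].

VC = [10, 8]

#0 0xa0→b10/s0 MISS; vc=[]
#1 0xab→b10/s0 L1-HIT; vc=[]
#2 0xac→b10/s0 L1-HIT; vc=[]
#3 0x26→b2/s0 MISS; vc=[10]
#4 0xa7→b10/s0 VC-HIT; vc=[2]
#5 0x8d→b8/s0 MISS; vc=[2,10]
#6 0x28→b2/s0 VC-HIT; vc=[8,10]
#7 0xa3→b10/s0 VC-HIT; vc=[8,2]
#8 0xa7→b10/s0 L1-HIT; vc=[8,2]
#9 0x26→b2/s0 VC-HIT; vc=[8,10]
#10 0xae→b10/s0 VC-HIT; vc=[8,2]
#11 0x87→b8/s0 VC-HIT; vc=[10,2]
#12 0x89→b8/s0 L1-HIT; vc=[10,2]
#13 0x25→b2/s0 VC-HIT; vc=[10,8]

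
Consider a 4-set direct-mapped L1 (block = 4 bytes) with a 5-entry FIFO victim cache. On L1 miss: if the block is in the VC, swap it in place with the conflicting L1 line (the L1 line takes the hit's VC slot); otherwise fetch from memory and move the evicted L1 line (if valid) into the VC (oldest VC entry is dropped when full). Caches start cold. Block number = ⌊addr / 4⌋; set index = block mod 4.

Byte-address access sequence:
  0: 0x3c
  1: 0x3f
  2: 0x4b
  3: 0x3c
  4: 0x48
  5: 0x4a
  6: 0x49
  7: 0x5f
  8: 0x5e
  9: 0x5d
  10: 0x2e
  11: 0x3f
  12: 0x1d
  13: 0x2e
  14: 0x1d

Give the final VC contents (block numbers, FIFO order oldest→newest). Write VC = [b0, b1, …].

#0 0x3c→b15/s3 MISS; vc=[]
#1 0x3f→b15/s3 L1-HIT; vc=[]
#2 0x4b→b18/s2 MISS; vc=[]
#3 0x3c→b15/s3 L1-HIT; vc=[]
#4 0x48→b18/s2 L1-HIT; vc=[]
#5 0x4a→b18/s2 L1-HIT; vc=[]
#6 0x49→b18/s2 L1-HIT; vc=[]
#7 0x5f→b23/s3 MISS; vc=[15]
#8 0x5e→b23/s3 L1-HIT; vc=[15]
#9 0x5d→b23/s3 L1-HIT; vc=[15]
#10 0x2e→b11/s3 MISS; vc=[15,23]
#11 0x3f→b15/s3 VC-HIT; vc=[11,23]
#12 0x1d→b7/s3 MISS; vc=[11,23,15]
#13 0x2e→b11/s3 VC-HIT; vc=[7,23,15]
#14 0x1d→b7/s3 VC-HIT; vc=[11,23,15]

VC = [11, 23, 15]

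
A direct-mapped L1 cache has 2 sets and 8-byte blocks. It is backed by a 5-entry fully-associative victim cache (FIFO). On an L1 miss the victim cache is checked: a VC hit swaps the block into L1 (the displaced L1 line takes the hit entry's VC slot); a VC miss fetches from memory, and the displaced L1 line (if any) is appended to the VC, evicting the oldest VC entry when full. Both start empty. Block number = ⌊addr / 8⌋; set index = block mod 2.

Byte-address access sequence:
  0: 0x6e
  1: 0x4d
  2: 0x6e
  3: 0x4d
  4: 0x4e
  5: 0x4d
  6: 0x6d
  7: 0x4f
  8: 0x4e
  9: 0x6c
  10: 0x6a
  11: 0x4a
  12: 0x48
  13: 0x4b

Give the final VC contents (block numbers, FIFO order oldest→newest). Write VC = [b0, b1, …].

VC = [13]

  [0] addr=0x6e blk=13 s=1: MISS | VC []
  [1] addr=0x4d blk=9 s=1: MISS | VC [13]
  [2] addr=0x6e blk=13 s=1: VC-HIT | VC [9]
  [3] addr=0x4d blk=9 s=1: VC-HIT | VC [13]
  [4] addr=0x4e blk=9 s=1: L1-HIT | VC [13]
  [5] addr=0x4d blk=9 s=1: L1-HIT | VC [13]
  [6] addr=0x6d blk=13 s=1: VC-HIT | VC [9]
  [7] addr=0x4f blk=9 s=1: VC-HIT | VC [13]
  [8] addr=0x4e blk=9 s=1: L1-HIT | VC [13]
  [9] addr=0x6c blk=13 s=1: VC-HIT | VC [9]
  [10] addr=0x6a blk=13 s=1: L1-HIT | VC [9]
  [11] addr=0x4a blk=9 s=1: VC-HIT | VC [13]
  [12] addr=0x48 blk=9 s=1: L1-HIT | VC [13]
  [13] addr=0x4b blk=9 s=1: L1-HIT | VC [13]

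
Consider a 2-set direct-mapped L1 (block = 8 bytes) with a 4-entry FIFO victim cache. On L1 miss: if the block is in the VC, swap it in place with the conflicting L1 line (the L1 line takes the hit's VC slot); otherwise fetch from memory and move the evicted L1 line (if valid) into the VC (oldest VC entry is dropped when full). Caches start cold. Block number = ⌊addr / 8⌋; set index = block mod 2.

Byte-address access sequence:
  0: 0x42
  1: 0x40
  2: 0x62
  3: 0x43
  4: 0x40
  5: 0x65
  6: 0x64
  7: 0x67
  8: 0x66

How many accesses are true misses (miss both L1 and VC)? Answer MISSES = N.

MISSES = 2

#0 0x42→b8/s0 MISS; vc=[]
#1 0x40→b8/s0 L1-HIT; vc=[]
#2 0x62→b12/s0 MISS; vc=[8]
#3 0x43→b8/s0 VC-HIT; vc=[12]
#4 0x40→b8/s0 L1-HIT; vc=[12]
#5 0x65→b12/s0 VC-HIT; vc=[8]
#6 0x64→b12/s0 L1-HIT; vc=[8]
#7 0x67→b12/s0 L1-HIT; vc=[8]
#8 0x66→b12/s0 L1-HIT; vc=[8]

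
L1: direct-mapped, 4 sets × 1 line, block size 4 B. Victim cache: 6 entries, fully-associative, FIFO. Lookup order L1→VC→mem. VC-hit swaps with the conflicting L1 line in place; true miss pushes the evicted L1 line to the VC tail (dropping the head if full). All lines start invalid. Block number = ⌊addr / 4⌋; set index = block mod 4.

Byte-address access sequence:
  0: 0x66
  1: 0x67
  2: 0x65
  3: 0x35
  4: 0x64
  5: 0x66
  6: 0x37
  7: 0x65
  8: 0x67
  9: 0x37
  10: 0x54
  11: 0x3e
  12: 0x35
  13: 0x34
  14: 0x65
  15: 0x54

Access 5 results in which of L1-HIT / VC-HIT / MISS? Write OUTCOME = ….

OUTCOME = L1-HIT

#0 0x66→b25/s1 MISS; vc=[]
#1 0x67→b25/s1 L1-HIT; vc=[]
#2 0x65→b25/s1 L1-HIT; vc=[]
#3 0x35→b13/s1 MISS; vc=[25]
#4 0x64→b25/s1 VC-HIT; vc=[13]
#5 0x66→b25/s1 L1-HIT; vc=[13]
#6 0x37→b13/s1 VC-HIT; vc=[25]
#7 0x65→b25/s1 VC-HIT; vc=[13]
#8 0x67→b25/s1 L1-HIT; vc=[13]
#9 0x37→b13/s1 VC-HIT; vc=[25]
#10 0x54→b21/s1 MISS; vc=[25,13]
#11 0x3e→b15/s3 MISS; vc=[25,13]
#12 0x35→b13/s1 VC-HIT; vc=[25,21]
#13 0x34→b13/s1 L1-HIT; vc=[25,21]
#14 0x65→b25/s1 VC-HIT; vc=[13,21]
#15 0x54→b21/s1 VC-HIT; vc=[13,25]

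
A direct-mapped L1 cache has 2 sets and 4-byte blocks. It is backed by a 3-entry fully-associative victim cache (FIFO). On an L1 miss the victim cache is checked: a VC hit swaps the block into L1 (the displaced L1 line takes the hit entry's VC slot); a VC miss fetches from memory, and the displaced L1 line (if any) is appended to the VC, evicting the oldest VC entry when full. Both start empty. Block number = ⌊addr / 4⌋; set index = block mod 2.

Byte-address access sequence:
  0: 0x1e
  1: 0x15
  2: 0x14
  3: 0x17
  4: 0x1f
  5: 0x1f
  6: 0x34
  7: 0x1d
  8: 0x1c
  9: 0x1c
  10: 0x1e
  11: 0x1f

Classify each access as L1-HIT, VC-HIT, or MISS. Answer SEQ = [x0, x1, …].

#0 0x1e→b7/s1 MISS; vc=[]
#1 0x15→b5/s1 MISS; vc=[7]
#2 0x14→b5/s1 L1-HIT; vc=[7]
#3 0x17→b5/s1 L1-HIT; vc=[7]
#4 0x1f→b7/s1 VC-HIT; vc=[5]
#5 0x1f→b7/s1 L1-HIT; vc=[5]
#6 0x34→b13/s1 MISS; vc=[5,7]
#7 0x1d→b7/s1 VC-HIT; vc=[5,13]
#8 0x1c→b7/s1 L1-HIT; vc=[5,13]
#9 0x1c→b7/s1 L1-HIT; vc=[5,13]
#10 0x1e→b7/s1 L1-HIT; vc=[5,13]
#11 0x1f→b7/s1 L1-HIT; vc=[5,13]

SEQ = [MISS, MISS, L1-HIT, L1-HIT, VC-HIT, L1-HIT, MISS, VC-HIT, L1-HIT, L1-HIT, L1-HIT, L1-HIT]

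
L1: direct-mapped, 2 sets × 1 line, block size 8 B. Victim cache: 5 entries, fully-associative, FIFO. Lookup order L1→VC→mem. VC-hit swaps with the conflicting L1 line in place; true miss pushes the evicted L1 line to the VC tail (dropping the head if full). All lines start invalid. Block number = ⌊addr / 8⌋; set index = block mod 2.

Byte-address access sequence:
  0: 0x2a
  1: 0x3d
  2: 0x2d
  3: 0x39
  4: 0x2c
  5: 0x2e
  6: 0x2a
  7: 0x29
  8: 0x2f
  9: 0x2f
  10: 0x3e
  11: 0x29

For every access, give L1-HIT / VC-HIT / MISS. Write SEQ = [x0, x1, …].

0: 0x2a (blk 5, set 1) → MISS  vc=[]
1: 0x3d (blk 7, set 1) → MISS  vc=[5]
2: 0x2d (blk 5, set 1) → VC-HIT  vc=[7]
3: 0x39 (blk 7, set 1) → VC-HIT  vc=[5]
4: 0x2c (blk 5, set 1) → VC-HIT  vc=[7]
5: 0x2e (blk 5, set 1) → L1-HIT  vc=[7]
6: 0x2a (blk 5, set 1) → L1-HIT  vc=[7]
7: 0x29 (blk 5, set 1) → L1-HIT  vc=[7]
8: 0x2f (blk 5, set 1) → L1-HIT  vc=[7]
9: 0x2f (blk 5, set 1) → L1-HIT  vc=[7]
10: 0x3e (blk 7, set 1) → VC-HIT  vc=[5]
11: 0x29 (blk 5, set 1) → VC-HIT  vc=[7]

SEQ = [MISS, MISS, VC-HIT, VC-HIT, VC-HIT, L1-HIT, L1-HIT, L1-HIT, L1-HIT, L1-HIT, VC-HIT, VC-HIT]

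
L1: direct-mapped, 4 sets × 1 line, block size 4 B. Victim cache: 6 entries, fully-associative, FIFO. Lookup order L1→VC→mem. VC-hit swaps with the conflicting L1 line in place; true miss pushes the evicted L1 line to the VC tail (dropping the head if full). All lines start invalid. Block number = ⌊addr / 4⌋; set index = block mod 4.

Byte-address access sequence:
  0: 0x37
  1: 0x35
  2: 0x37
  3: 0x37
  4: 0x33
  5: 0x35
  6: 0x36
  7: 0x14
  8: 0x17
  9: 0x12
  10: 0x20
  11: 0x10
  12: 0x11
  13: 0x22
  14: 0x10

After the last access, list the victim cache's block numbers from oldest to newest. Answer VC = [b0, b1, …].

#0 0x37→b13/s1 MISS; vc=[]
#1 0x35→b13/s1 L1-HIT; vc=[]
#2 0x37→b13/s1 L1-HIT; vc=[]
#3 0x37→b13/s1 L1-HIT; vc=[]
#4 0x33→b12/s0 MISS; vc=[]
#5 0x35→b13/s1 L1-HIT; vc=[]
#6 0x36→b13/s1 L1-HIT; vc=[]
#7 0x14→b5/s1 MISS; vc=[13]
#8 0x17→b5/s1 L1-HIT; vc=[13]
#9 0x12→b4/s0 MISS; vc=[13,12]
#10 0x20→b8/s0 MISS; vc=[13,12,4]
#11 0x10→b4/s0 VC-HIT; vc=[13,12,8]
#12 0x11→b4/s0 L1-HIT; vc=[13,12,8]
#13 0x22→b8/s0 VC-HIT; vc=[13,12,4]
#14 0x10→b4/s0 VC-HIT; vc=[13,12,8]

VC = [13, 12, 8]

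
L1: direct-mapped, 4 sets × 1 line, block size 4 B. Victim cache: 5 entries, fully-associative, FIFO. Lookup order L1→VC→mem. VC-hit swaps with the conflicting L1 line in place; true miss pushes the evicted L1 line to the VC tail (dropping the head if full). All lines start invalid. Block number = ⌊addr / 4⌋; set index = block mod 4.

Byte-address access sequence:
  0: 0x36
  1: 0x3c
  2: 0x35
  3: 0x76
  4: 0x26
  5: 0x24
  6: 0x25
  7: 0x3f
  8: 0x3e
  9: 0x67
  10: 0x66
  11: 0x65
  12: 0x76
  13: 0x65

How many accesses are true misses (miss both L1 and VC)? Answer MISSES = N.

MISSES = 5

#0 0x36→b13/s1 MISS; vc=[]
#1 0x3c→b15/s3 MISS; vc=[]
#2 0x35→b13/s1 L1-HIT; vc=[]
#3 0x76→b29/s1 MISS; vc=[13]
#4 0x26→b9/s1 MISS; vc=[13,29]
#5 0x24→b9/s1 L1-HIT; vc=[13,29]
#6 0x25→b9/s1 L1-HIT; vc=[13,29]
#7 0x3f→b15/s3 L1-HIT; vc=[13,29]
#8 0x3e→b15/s3 L1-HIT; vc=[13,29]
#9 0x67→b25/s1 MISS; vc=[13,29,9]
#10 0x66→b25/s1 L1-HIT; vc=[13,29,9]
#11 0x65→b25/s1 L1-HIT; vc=[13,29,9]
#12 0x76→b29/s1 VC-HIT; vc=[13,25,9]
#13 0x65→b25/s1 VC-HIT; vc=[13,29,9]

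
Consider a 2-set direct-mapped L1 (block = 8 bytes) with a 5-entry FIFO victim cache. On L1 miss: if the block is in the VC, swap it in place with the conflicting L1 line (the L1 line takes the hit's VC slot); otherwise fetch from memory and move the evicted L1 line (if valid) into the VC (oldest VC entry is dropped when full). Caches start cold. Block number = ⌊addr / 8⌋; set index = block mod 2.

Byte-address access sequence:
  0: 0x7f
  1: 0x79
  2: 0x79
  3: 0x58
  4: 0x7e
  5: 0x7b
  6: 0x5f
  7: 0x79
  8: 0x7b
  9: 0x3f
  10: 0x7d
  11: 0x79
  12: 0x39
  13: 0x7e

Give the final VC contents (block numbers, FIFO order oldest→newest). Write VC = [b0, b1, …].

  [0] addr=0x7f blk=15 s=1: MISS | VC []
  [1] addr=0x79 blk=15 s=1: L1-HIT | VC []
  [2] addr=0x79 blk=15 s=1: L1-HIT | VC []
  [3] addr=0x58 blk=11 s=1: MISS | VC [15]
  [4] addr=0x7e blk=15 s=1: VC-HIT | VC [11]
  [5] addr=0x7b blk=15 s=1: L1-HIT | VC [11]
  [6] addr=0x5f blk=11 s=1: VC-HIT | VC [15]
  [7] addr=0x79 blk=15 s=1: VC-HIT | VC [11]
  [8] addr=0x7b blk=15 s=1: L1-HIT | VC [11]
  [9] addr=0x3f blk=7 s=1: MISS | VC [11, 15]
  [10] addr=0x7d blk=15 s=1: VC-HIT | VC [11, 7]
  [11] addr=0x79 blk=15 s=1: L1-HIT | VC [11, 7]
  [12] addr=0x39 blk=7 s=1: VC-HIT | VC [11, 15]
  [13] addr=0x7e blk=15 s=1: VC-HIT | VC [11, 7]

VC = [11, 7]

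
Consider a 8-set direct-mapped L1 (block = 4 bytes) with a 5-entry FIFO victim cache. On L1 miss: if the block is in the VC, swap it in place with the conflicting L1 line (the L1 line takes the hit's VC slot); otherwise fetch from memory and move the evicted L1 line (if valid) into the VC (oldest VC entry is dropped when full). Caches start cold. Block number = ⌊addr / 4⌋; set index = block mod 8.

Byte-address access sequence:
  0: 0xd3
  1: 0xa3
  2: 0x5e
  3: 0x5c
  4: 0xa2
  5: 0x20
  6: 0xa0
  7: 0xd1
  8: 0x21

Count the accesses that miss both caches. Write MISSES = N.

#0 0xd3→b52/s4 MISS; vc=[]
#1 0xa3→b40/s0 MISS; vc=[]
#2 0x5e→b23/s7 MISS; vc=[]
#3 0x5c→b23/s7 L1-HIT; vc=[]
#4 0xa2→b40/s0 L1-HIT; vc=[]
#5 0x20→b8/s0 MISS; vc=[40]
#6 0xa0→b40/s0 VC-HIT; vc=[8]
#7 0xd1→b52/s4 L1-HIT; vc=[8]
#8 0x21→b8/s0 VC-HIT; vc=[40]

MISSES = 4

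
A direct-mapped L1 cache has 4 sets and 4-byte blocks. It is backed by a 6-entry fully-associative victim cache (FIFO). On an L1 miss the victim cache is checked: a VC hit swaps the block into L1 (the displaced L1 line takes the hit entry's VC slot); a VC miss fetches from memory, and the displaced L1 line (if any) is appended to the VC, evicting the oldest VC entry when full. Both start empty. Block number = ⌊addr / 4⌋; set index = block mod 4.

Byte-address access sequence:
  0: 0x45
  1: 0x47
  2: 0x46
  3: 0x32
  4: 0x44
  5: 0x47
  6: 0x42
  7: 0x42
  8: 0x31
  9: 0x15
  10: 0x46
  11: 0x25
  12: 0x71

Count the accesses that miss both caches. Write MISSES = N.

MISSES = 6

0: 0x45 (blk 17, set 1) → MISS  vc=[]
1: 0x47 (blk 17, set 1) → L1-HIT  vc=[]
2: 0x46 (blk 17, set 1) → L1-HIT  vc=[]
3: 0x32 (blk 12, set 0) → MISS  vc=[]
4: 0x44 (blk 17, set 1) → L1-HIT  vc=[]
5: 0x47 (blk 17, set 1) → L1-HIT  vc=[]
6: 0x42 (blk 16, set 0) → MISS  vc=[12]
7: 0x42 (blk 16, set 0) → L1-HIT  vc=[12]
8: 0x31 (blk 12, set 0) → VC-HIT  vc=[16]
9: 0x15 (blk 5, set 1) → MISS  vc=[16, 17]
10: 0x46 (blk 17, set 1) → VC-HIT  vc=[16, 5]
11: 0x25 (blk 9, set 1) → MISS  vc=[16, 5, 17]
12: 0x71 (blk 28, set 0) → MISS  vc=[16, 5, 17, 12]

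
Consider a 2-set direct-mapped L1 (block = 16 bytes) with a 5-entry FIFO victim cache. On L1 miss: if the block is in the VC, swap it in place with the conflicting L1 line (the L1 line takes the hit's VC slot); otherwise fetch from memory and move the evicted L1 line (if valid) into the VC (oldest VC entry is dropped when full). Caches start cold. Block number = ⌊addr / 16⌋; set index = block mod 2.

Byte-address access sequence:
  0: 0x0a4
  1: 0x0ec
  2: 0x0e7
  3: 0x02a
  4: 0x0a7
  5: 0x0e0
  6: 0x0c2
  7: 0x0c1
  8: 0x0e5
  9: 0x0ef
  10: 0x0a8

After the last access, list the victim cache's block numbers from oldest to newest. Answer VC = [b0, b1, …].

VC = [2, 14, 12]

#0 0xa4→b10/s0 MISS; vc=[]
#1 0xec→b14/s0 MISS; vc=[10]
#2 0xe7→b14/s0 L1-HIT; vc=[10]
#3 0x2a→b2/s0 MISS; vc=[10,14]
#4 0xa7→b10/s0 VC-HIT; vc=[2,14]
#5 0xe0→b14/s0 VC-HIT; vc=[2,10]
#6 0xc2→b12/s0 MISS; vc=[2,10,14]
#7 0xc1→b12/s0 L1-HIT; vc=[2,10,14]
#8 0xe5→b14/s0 VC-HIT; vc=[2,10,12]
#9 0xef→b14/s0 L1-HIT; vc=[2,10,12]
#10 0xa8→b10/s0 VC-HIT; vc=[2,14,12]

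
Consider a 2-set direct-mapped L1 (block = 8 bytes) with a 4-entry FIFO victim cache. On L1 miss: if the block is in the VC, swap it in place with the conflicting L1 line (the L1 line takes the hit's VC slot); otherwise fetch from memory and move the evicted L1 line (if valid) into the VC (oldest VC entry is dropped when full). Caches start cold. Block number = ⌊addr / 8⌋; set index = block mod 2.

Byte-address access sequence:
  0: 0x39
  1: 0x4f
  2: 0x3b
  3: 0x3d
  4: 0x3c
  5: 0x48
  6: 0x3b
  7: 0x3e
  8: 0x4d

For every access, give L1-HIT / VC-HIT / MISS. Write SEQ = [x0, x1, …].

SEQ = [MISS, MISS, VC-HIT, L1-HIT, L1-HIT, VC-HIT, VC-HIT, L1-HIT, VC-HIT]

#0 0x39→b7/s1 MISS; vc=[]
#1 0x4f→b9/s1 MISS; vc=[7]
#2 0x3b→b7/s1 VC-HIT; vc=[9]
#3 0x3d→b7/s1 L1-HIT; vc=[9]
#4 0x3c→b7/s1 L1-HIT; vc=[9]
#5 0x48→b9/s1 VC-HIT; vc=[7]
#6 0x3b→b7/s1 VC-HIT; vc=[9]
#7 0x3e→b7/s1 L1-HIT; vc=[9]
#8 0x4d→b9/s1 VC-HIT; vc=[7]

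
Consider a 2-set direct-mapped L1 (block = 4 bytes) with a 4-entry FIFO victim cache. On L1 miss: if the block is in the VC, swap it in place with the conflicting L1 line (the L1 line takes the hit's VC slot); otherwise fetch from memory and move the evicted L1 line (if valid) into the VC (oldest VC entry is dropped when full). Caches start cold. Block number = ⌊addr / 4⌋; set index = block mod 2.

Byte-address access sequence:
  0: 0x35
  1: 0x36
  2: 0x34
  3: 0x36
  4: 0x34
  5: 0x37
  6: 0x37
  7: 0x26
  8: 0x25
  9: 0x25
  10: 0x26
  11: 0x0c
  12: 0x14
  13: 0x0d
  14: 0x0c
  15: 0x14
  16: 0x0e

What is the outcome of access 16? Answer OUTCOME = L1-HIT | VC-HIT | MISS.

#0 0x35→b13/s1 MISS; vc=[]
#1 0x36→b13/s1 L1-HIT; vc=[]
#2 0x34→b13/s1 L1-HIT; vc=[]
#3 0x36→b13/s1 L1-HIT; vc=[]
#4 0x34→b13/s1 L1-HIT; vc=[]
#5 0x37→b13/s1 L1-HIT; vc=[]
#6 0x37→b13/s1 L1-HIT; vc=[]
#7 0x26→b9/s1 MISS; vc=[13]
#8 0x25→b9/s1 L1-HIT; vc=[13]
#9 0x25→b9/s1 L1-HIT; vc=[13]
#10 0x26→b9/s1 L1-HIT; vc=[13]
#11 0xc→b3/s1 MISS; vc=[13,9]
#12 0x14→b5/s1 MISS; vc=[13,9,3]
#13 0xd→b3/s1 VC-HIT; vc=[13,9,5]
#14 0xc→b3/s1 L1-HIT; vc=[13,9,5]
#15 0x14→b5/s1 VC-HIT; vc=[13,9,3]
#16 0xe→b3/s1 VC-HIT; vc=[13,9,5]

OUTCOME = VC-HIT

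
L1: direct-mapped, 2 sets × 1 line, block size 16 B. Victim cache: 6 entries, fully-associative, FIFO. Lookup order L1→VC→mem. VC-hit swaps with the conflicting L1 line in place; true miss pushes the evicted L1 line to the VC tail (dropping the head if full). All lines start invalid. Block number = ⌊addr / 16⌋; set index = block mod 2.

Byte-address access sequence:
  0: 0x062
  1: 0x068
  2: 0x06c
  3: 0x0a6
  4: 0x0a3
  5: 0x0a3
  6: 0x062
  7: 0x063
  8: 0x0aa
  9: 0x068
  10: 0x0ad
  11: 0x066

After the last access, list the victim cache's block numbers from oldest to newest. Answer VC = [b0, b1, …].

#0 0x62→b6/s0 MISS; vc=[]
#1 0x68→b6/s0 L1-HIT; vc=[]
#2 0x6c→b6/s0 L1-HIT; vc=[]
#3 0xa6→b10/s0 MISS; vc=[6]
#4 0xa3→b10/s0 L1-HIT; vc=[6]
#5 0xa3→b10/s0 L1-HIT; vc=[6]
#6 0x62→b6/s0 VC-HIT; vc=[10]
#7 0x63→b6/s0 L1-HIT; vc=[10]
#8 0xaa→b10/s0 VC-HIT; vc=[6]
#9 0x68→b6/s0 VC-HIT; vc=[10]
#10 0xad→b10/s0 VC-HIT; vc=[6]
#11 0x66→b6/s0 VC-HIT; vc=[10]

VC = [10]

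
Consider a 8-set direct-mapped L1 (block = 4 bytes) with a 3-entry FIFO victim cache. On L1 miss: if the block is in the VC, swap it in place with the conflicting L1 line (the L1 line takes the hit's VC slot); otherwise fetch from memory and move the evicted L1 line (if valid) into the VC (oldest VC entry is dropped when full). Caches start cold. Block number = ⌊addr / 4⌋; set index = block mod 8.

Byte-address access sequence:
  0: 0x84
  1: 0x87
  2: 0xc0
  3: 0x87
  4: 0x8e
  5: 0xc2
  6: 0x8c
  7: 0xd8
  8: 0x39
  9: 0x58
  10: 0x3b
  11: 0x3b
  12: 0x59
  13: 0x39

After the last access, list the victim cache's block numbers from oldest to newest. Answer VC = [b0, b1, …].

VC = [54, 22]

#0 0x84→b33/s1 MISS; vc=[]
#1 0x87→b33/s1 L1-HIT; vc=[]
#2 0xc0→b48/s0 MISS; vc=[]
#3 0x87→b33/s1 L1-HIT; vc=[]
#4 0x8e→b35/s3 MISS; vc=[]
#5 0xc2→b48/s0 L1-HIT; vc=[]
#6 0x8c→b35/s3 L1-HIT; vc=[]
#7 0xd8→b54/s6 MISS; vc=[]
#8 0x39→b14/s6 MISS; vc=[54]
#9 0x58→b22/s6 MISS; vc=[54,14]
#10 0x3b→b14/s6 VC-HIT; vc=[54,22]
#11 0x3b→b14/s6 L1-HIT; vc=[54,22]
#12 0x59→b22/s6 VC-HIT; vc=[54,14]
#13 0x39→b14/s6 VC-HIT; vc=[54,22]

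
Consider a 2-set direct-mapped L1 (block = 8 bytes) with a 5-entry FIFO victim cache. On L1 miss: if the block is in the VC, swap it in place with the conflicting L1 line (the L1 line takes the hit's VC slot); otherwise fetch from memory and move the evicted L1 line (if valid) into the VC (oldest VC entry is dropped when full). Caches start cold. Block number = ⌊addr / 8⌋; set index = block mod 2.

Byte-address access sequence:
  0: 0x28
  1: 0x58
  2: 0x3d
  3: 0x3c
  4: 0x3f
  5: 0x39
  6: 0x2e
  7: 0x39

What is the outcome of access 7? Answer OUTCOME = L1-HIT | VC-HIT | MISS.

OUTCOME = VC-HIT

#0 0x28→b5/s1 MISS; vc=[]
#1 0x58→b11/s1 MISS; vc=[5]
#2 0x3d→b7/s1 MISS; vc=[5,11]
#3 0x3c→b7/s1 L1-HIT; vc=[5,11]
#4 0x3f→b7/s1 L1-HIT; vc=[5,11]
#5 0x39→b7/s1 L1-HIT; vc=[5,11]
#6 0x2e→b5/s1 VC-HIT; vc=[7,11]
#7 0x39→b7/s1 VC-HIT; vc=[5,11]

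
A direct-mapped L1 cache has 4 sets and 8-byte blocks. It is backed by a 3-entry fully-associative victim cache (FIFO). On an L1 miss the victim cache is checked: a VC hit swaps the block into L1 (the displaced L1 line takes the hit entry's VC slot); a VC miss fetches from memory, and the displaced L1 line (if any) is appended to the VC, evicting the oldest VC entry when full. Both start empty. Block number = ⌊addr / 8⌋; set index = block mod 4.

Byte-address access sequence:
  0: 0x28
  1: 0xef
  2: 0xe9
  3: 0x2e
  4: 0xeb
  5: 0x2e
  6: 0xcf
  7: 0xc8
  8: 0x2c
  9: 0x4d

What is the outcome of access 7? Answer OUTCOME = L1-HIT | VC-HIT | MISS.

#0 0x28→b5/s1 MISS; vc=[]
#1 0xef→b29/s1 MISS; vc=[5]
#2 0xe9→b29/s1 L1-HIT; vc=[5]
#3 0x2e→b5/s1 VC-HIT; vc=[29]
#4 0xeb→b29/s1 VC-HIT; vc=[5]
#5 0x2e→b5/s1 VC-HIT; vc=[29]
#6 0xcf→b25/s1 MISS; vc=[29,5]
#7 0xc8→b25/s1 L1-HIT; vc=[29,5]
#8 0x2c→b5/s1 VC-HIT; vc=[29,25]
#9 0x4d→b9/s1 MISS; vc=[29,25,5]

OUTCOME = L1-HIT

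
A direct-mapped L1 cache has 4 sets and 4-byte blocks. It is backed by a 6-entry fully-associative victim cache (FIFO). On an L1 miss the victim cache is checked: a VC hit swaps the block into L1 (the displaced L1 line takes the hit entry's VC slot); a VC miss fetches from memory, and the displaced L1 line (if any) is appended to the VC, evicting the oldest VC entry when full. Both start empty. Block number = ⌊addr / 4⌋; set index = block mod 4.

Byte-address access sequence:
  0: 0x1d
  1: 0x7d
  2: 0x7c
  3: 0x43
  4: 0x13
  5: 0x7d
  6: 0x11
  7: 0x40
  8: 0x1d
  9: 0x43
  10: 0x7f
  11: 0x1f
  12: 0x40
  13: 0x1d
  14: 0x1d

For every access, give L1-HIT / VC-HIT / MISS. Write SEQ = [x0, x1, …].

  [0] addr=0x1d blk=7 s=3: MISS | VC []
  [1] addr=0x7d blk=31 s=3: MISS | VC [7]
  [2] addr=0x7c blk=31 s=3: L1-HIT | VC [7]
  [3] addr=0x43 blk=16 s=0: MISS | VC [7]
  [4] addr=0x13 blk=4 s=0: MISS | VC [7, 16]
  [5] addr=0x7d blk=31 s=3: L1-HIT | VC [7, 16]
  [6] addr=0x11 blk=4 s=0: L1-HIT | VC [7, 16]
  [7] addr=0x40 blk=16 s=0: VC-HIT | VC [7, 4]
  [8] addr=0x1d blk=7 s=3: VC-HIT | VC [31, 4]
  [9] addr=0x43 blk=16 s=0: L1-HIT | VC [31, 4]
  [10] addr=0x7f blk=31 s=3: VC-HIT | VC [7, 4]
  [11] addr=0x1f blk=7 s=3: VC-HIT | VC [31, 4]
  [12] addr=0x40 blk=16 s=0: L1-HIT | VC [31, 4]
  [13] addr=0x1d blk=7 s=3: L1-HIT | VC [31, 4]
  [14] addr=0x1d blk=7 s=3: L1-HIT | VC [31, 4]

SEQ = [MISS, MISS, L1-HIT, MISS, MISS, L1-HIT, L1-HIT, VC-HIT, VC-HIT, L1-HIT, VC-HIT, VC-HIT, L1-HIT, L1-HIT, L1-HIT]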